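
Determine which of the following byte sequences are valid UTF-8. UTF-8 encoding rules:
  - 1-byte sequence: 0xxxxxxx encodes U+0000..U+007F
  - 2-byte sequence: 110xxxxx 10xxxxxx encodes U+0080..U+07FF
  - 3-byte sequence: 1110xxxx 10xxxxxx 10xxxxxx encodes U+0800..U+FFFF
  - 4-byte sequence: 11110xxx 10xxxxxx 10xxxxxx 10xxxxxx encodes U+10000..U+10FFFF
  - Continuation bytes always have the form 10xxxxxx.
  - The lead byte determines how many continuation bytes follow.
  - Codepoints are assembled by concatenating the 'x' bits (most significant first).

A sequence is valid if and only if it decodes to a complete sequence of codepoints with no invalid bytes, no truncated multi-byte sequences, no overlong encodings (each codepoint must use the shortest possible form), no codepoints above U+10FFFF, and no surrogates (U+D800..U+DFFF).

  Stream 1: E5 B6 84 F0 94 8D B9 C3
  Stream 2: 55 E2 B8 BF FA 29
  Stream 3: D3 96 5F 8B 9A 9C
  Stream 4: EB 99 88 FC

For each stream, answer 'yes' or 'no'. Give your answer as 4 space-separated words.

Answer: no no no no

Derivation:
Stream 1: error at byte offset 8. INVALID
Stream 2: error at byte offset 4. INVALID
Stream 3: error at byte offset 3. INVALID
Stream 4: error at byte offset 3. INVALID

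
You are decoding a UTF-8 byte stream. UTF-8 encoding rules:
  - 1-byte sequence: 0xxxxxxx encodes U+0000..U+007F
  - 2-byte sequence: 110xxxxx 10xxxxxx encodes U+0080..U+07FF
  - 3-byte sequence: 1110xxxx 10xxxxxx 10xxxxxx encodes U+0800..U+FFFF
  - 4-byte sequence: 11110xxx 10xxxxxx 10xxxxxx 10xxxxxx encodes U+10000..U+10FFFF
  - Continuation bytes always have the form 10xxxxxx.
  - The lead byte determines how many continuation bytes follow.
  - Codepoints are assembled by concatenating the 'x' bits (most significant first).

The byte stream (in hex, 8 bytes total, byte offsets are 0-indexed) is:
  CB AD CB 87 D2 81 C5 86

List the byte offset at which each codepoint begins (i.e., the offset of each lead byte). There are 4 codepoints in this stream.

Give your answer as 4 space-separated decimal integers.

Byte[0]=CB: 2-byte lead, need 1 cont bytes. acc=0xB
Byte[1]=AD: continuation. acc=(acc<<6)|0x2D=0x2ED
Completed: cp=U+02ED (starts at byte 0)
Byte[2]=CB: 2-byte lead, need 1 cont bytes. acc=0xB
Byte[3]=87: continuation. acc=(acc<<6)|0x07=0x2C7
Completed: cp=U+02C7 (starts at byte 2)
Byte[4]=D2: 2-byte lead, need 1 cont bytes. acc=0x12
Byte[5]=81: continuation. acc=(acc<<6)|0x01=0x481
Completed: cp=U+0481 (starts at byte 4)
Byte[6]=C5: 2-byte lead, need 1 cont bytes. acc=0x5
Byte[7]=86: continuation. acc=(acc<<6)|0x06=0x146
Completed: cp=U+0146 (starts at byte 6)

Answer: 0 2 4 6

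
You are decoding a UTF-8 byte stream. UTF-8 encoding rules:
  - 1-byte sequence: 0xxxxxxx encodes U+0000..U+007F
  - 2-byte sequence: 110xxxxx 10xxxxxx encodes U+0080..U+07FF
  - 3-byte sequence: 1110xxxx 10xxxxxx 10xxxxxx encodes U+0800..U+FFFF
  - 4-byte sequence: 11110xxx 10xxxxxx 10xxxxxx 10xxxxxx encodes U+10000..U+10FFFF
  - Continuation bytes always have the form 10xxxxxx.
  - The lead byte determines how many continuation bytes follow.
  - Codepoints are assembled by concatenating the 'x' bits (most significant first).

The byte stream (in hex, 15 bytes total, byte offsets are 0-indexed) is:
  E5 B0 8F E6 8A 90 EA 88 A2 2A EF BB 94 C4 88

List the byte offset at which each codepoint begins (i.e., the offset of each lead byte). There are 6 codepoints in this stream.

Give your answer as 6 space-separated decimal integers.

Byte[0]=E5: 3-byte lead, need 2 cont bytes. acc=0x5
Byte[1]=B0: continuation. acc=(acc<<6)|0x30=0x170
Byte[2]=8F: continuation. acc=(acc<<6)|0x0F=0x5C0F
Completed: cp=U+5C0F (starts at byte 0)
Byte[3]=E6: 3-byte lead, need 2 cont bytes. acc=0x6
Byte[4]=8A: continuation. acc=(acc<<6)|0x0A=0x18A
Byte[5]=90: continuation. acc=(acc<<6)|0x10=0x6290
Completed: cp=U+6290 (starts at byte 3)
Byte[6]=EA: 3-byte lead, need 2 cont bytes. acc=0xA
Byte[7]=88: continuation. acc=(acc<<6)|0x08=0x288
Byte[8]=A2: continuation. acc=(acc<<6)|0x22=0xA222
Completed: cp=U+A222 (starts at byte 6)
Byte[9]=2A: 1-byte ASCII. cp=U+002A
Byte[10]=EF: 3-byte lead, need 2 cont bytes. acc=0xF
Byte[11]=BB: continuation. acc=(acc<<6)|0x3B=0x3FB
Byte[12]=94: continuation. acc=(acc<<6)|0x14=0xFED4
Completed: cp=U+FED4 (starts at byte 10)
Byte[13]=C4: 2-byte lead, need 1 cont bytes. acc=0x4
Byte[14]=88: continuation. acc=(acc<<6)|0x08=0x108
Completed: cp=U+0108 (starts at byte 13)

Answer: 0 3 6 9 10 13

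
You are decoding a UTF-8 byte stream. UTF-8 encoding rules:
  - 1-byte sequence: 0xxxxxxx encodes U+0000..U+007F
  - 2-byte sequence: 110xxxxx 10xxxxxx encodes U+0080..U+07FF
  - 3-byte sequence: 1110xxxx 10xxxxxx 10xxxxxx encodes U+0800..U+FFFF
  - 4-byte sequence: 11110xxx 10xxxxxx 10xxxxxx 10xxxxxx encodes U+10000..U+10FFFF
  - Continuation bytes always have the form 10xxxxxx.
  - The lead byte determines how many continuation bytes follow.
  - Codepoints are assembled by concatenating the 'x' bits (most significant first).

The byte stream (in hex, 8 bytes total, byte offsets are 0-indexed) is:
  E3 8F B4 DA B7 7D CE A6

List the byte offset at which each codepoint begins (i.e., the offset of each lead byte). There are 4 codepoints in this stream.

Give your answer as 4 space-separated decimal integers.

Answer: 0 3 5 6

Derivation:
Byte[0]=E3: 3-byte lead, need 2 cont bytes. acc=0x3
Byte[1]=8F: continuation. acc=(acc<<6)|0x0F=0xCF
Byte[2]=B4: continuation. acc=(acc<<6)|0x34=0x33F4
Completed: cp=U+33F4 (starts at byte 0)
Byte[3]=DA: 2-byte lead, need 1 cont bytes. acc=0x1A
Byte[4]=B7: continuation. acc=(acc<<6)|0x37=0x6B7
Completed: cp=U+06B7 (starts at byte 3)
Byte[5]=7D: 1-byte ASCII. cp=U+007D
Byte[6]=CE: 2-byte lead, need 1 cont bytes. acc=0xE
Byte[7]=A6: continuation. acc=(acc<<6)|0x26=0x3A6
Completed: cp=U+03A6 (starts at byte 6)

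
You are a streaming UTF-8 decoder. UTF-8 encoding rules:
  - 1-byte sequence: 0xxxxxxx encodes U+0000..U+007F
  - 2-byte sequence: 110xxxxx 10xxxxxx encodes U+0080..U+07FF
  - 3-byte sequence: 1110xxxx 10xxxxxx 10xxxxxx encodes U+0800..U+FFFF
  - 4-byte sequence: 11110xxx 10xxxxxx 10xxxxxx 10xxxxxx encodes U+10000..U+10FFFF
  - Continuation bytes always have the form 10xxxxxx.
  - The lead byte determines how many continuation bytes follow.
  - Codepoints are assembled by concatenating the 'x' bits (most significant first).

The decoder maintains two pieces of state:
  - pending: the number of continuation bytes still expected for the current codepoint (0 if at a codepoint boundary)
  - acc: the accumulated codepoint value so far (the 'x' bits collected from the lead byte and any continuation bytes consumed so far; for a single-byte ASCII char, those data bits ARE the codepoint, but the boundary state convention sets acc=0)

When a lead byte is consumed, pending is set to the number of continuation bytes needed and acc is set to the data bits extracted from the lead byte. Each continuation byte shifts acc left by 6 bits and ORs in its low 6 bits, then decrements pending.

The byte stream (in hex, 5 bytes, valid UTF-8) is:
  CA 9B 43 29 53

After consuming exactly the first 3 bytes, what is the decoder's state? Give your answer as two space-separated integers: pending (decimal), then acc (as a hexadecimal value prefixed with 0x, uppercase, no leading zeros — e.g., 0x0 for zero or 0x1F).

Answer: 0 0x0

Derivation:
Byte[0]=CA: 2-byte lead. pending=1, acc=0xA
Byte[1]=9B: continuation. acc=(acc<<6)|0x1B=0x29B, pending=0
Byte[2]=43: 1-byte. pending=0, acc=0x0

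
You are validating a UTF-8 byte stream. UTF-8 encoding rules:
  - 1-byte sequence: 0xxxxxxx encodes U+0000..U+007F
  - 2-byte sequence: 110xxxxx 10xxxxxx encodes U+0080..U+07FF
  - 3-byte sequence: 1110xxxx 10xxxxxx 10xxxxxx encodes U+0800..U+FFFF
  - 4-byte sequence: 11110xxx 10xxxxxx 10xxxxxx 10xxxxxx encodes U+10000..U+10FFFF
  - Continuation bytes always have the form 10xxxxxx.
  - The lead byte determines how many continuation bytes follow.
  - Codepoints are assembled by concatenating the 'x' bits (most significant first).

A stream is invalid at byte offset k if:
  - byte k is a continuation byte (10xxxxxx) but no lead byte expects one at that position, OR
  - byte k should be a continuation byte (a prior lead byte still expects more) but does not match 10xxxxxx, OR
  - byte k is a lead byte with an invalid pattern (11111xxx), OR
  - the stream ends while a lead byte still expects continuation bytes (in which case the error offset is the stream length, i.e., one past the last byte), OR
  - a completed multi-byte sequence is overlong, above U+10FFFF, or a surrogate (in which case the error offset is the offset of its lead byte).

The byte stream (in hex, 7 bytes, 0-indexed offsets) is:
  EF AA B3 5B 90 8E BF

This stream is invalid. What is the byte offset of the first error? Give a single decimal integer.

Byte[0]=EF: 3-byte lead, need 2 cont bytes. acc=0xF
Byte[1]=AA: continuation. acc=(acc<<6)|0x2A=0x3EA
Byte[2]=B3: continuation. acc=(acc<<6)|0x33=0xFAB3
Completed: cp=U+FAB3 (starts at byte 0)
Byte[3]=5B: 1-byte ASCII. cp=U+005B
Byte[4]=90: INVALID lead byte (not 0xxx/110x/1110/11110)

Answer: 4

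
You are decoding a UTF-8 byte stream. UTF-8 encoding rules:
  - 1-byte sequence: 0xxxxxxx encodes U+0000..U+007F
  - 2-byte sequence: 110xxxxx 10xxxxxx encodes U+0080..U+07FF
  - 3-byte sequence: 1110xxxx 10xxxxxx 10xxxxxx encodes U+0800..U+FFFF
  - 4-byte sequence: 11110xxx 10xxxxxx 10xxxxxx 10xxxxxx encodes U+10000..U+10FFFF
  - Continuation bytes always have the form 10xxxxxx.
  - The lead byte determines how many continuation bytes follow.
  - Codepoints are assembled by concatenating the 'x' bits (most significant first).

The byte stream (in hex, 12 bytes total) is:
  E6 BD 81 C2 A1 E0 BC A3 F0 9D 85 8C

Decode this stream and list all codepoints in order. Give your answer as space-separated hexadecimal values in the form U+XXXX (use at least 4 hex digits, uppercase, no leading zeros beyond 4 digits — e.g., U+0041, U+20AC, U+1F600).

Byte[0]=E6: 3-byte lead, need 2 cont bytes. acc=0x6
Byte[1]=BD: continuation. acc=(acc<<6)|0x3D=0x1BD
Byte[2]=81: continuation. acc=(acc<<6)|0x01=0x6F41
Completed: cp=U+6F41 (starts at byte 0)
Byte[3]=C2: 2-byte lead, need 1 cont bytes. acc=0x2
Byte[4]=A1: continuation. acc=(acc<<6)|0x21=0xA1
Completed: cp=U+00A1 (starts at byte 3)
Byte[5]=E0: 3-byte lead, need 2 cont bytes. acc=0x0
Byte[6]=BC: continuation. acc=(acc<<6)|0x3C=0x3C
Byte[7]=A3: continuation. acc=(acc<<6)|0x23=0xF23
Completed: cp=U+0F23 (starts at byte 5)
Byte[8]=F0: 4-byte lead, need 3 cont bytes. acc=0x0
Byte[9]=9D: continuation. acc=(acc<<6)|0x1D=0x1D
Byte[10]=85: continuation. acc=(acc<<6)|0x05=0x745
Byte[11]=8C: continuation. acc=(acc<<6)|0x0C=0x1D14C
Completed: cp=U+1D14C (starts at byte 8)

Answer: U+6F41 U+00A1 U+0F23 U+1D14C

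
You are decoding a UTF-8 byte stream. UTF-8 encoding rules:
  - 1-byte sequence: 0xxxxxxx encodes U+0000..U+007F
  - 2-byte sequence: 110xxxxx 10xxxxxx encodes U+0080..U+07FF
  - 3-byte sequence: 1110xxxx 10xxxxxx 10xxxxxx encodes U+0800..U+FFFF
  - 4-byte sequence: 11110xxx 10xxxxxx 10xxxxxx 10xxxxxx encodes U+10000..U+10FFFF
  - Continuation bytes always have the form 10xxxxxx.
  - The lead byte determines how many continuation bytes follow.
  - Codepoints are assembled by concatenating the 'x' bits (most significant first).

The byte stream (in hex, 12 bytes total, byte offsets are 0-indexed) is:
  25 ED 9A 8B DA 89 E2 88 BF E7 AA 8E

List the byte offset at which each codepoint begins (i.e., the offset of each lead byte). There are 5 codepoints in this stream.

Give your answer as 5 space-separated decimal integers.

Byte[0]=25: 1-byte ASCII. cp=U+0025
Byte[1]=ED: 3-byte lead, need 2 cont bytes. acc=0xD
Byte[2]=9A: continuation. acc=(acc<<6)|0x1A=0x35A
Byte[3]=8B: continuation. acc=(acc<<6)|0x0B=0xD68B
Completed: cp=U+D68B (starts at byte 1)
Byte[4]=DA: 2-byte lead, need 1 cont bytes. acc=0x1A
Byte[5]=89: continuation. acc=(acc<<6)|0x09=0x689
Completed: cp=U+0689 (starts at byte 4)
Byte[6]=E2: 3-byte lead, need 2 cont bytes. acc=0x2
Byte[7]=88: continuation. acc=(acc<<6)|0x08=0x88
Byte[8]=BF: continuation. acc=(acc<<6)|0x3F=0x223F
Completed: cp=U+223F (starts at byte 6)
Byte[9]=E7: 3-byte lead, need 2 cont bytes. acc=0x7
Byte[10]=AA: continuation. acc=(acc<<6)|0x2A=0x1EA
Byte[11]=8E: continuation. acc=(acc<<6)|0x0E=0x7A8E
Completed: cp=U+7A8E (starts at byte 9)

Answer: 0 1 4 6 9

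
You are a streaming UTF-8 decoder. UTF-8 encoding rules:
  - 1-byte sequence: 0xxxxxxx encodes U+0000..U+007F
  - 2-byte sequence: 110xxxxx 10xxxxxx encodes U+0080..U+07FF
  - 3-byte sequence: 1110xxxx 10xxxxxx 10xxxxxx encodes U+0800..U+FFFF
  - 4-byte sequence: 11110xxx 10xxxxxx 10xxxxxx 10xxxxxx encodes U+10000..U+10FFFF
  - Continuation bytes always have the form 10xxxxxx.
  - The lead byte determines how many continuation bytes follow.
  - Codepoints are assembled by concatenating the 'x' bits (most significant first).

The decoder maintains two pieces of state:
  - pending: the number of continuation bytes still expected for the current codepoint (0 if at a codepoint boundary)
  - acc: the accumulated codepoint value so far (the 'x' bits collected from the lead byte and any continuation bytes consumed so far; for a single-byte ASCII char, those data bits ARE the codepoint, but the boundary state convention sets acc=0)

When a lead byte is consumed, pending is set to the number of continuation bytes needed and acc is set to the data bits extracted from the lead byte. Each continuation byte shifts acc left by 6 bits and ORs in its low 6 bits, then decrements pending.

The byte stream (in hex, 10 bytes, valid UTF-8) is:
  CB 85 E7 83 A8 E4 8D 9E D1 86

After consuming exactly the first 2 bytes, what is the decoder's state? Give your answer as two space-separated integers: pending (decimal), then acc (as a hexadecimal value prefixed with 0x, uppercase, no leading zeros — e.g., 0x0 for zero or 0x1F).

Byte[0]=CB: 2-byte lead. pending=1, acc=0xB
Byte[1]=85: continuation. acc=(acc<<6)|0x05=0x2C5, pending=0

Answer: 0 0x2C5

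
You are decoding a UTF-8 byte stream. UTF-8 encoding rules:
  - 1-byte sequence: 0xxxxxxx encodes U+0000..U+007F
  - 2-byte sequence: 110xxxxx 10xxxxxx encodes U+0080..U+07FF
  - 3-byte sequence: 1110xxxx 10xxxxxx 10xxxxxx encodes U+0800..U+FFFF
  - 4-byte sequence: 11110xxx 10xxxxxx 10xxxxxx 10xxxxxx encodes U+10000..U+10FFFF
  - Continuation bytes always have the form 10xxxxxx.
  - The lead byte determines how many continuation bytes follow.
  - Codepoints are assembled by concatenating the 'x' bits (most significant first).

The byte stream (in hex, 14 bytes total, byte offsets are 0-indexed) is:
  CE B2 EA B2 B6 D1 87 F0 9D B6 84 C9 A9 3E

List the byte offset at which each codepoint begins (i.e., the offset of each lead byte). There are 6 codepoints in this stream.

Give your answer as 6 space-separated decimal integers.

Answer: 0 2 5 7 11 13

Derivation:
Byte[0]=CE: 2-byte lead, need 1 cont bytes. acc=0xE
Byte[1]=B2: continuation. acc=(acc<<6)|0x32=0x3B2
Completed: cp=U+03B2 (starts at byte 0)
Byte[2]=EA: 3-byte lead, need 2 cont bytes. acc=0xA
Byte[3]=B2: continuation. acc=(acc<<6)|0x32=0x2B2
Byte[4]=B6: continuation. acc=(acc<<6)|0x36=0xACB6
Completed: cp=U+ACB6 (starts at byte 2)
Byte[5]=D1: 2-byte lead, need 1 cont bytes. acc=0x11
Byte[6]=87: continuation. acc=(acc<<6)|0x07=0x447
Completed: cp=U+0447 (starts at byte 5)
Byte[7]=F0: 4-byte lead, need 3 cont bytes. acc=0x0
Byte[8]=9D: continuation. acc=(acc<<6)|0x1D=0x1D
Byte[9]=B6: continuation. acc=(acc<<6)|0x36=0x776
Byte[10]=84: continuation. acc=(acc<<6)|0x04=0x1DD84
Completed: cp=U+1DD84 (starts at byte 7)
Byte[11]=C9: 2-byte lead, need 1 cont bytes. acc=0x9
Byte[12]=A9: continuation. acc=(acc<<6)|0x29=0x269
Completed: cp=U+0269 (starts at byte 11)
Byte[13]=3E: 1-byte ASCII. cp=U+003E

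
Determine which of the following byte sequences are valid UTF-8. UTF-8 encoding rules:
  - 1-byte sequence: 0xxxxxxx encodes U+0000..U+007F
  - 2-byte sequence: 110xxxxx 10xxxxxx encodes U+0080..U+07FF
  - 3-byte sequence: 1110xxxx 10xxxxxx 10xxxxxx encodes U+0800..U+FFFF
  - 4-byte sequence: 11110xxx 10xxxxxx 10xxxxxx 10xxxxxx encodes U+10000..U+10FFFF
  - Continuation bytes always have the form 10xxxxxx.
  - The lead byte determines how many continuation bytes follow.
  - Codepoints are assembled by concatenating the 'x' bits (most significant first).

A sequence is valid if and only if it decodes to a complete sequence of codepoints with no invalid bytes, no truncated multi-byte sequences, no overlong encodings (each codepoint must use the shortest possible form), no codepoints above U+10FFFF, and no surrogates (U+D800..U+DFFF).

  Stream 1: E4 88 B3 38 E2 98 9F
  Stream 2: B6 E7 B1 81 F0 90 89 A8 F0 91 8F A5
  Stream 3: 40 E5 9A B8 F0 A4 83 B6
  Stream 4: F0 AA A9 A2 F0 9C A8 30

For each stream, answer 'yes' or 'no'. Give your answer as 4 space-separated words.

Stream 1: decodes cleanly. VALID
Stream 2: error at byte offset 0. INVALID
Stream 3: decodes cleanly. VALID
Stream 4: error at byte offset 7. INVALID

Answer: yes no yes no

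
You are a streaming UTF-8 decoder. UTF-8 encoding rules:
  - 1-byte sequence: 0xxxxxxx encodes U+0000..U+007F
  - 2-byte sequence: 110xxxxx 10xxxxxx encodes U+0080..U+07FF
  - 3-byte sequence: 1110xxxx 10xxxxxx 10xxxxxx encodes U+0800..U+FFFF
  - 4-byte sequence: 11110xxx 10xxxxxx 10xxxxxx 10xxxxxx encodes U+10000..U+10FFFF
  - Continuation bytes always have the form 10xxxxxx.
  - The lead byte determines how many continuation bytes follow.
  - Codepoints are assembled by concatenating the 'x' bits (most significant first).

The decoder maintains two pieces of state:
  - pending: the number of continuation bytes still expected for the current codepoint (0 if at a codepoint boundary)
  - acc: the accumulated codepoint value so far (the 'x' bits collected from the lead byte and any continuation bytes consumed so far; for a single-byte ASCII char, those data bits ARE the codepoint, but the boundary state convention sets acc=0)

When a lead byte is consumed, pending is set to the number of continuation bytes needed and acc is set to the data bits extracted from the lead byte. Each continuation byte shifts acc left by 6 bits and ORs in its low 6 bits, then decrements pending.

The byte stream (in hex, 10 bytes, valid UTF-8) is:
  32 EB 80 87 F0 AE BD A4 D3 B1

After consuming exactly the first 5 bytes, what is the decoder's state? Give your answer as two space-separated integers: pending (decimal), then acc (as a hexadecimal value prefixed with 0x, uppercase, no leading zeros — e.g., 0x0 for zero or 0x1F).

Answer: 3 0x0

Derivation:
Byte[0]=32: 1-byte. pending=0, acc=0x0
Byte[1]=EB: 3-byte lead. pending=2, acc=0xB
Byte[2]=80: continuation. acc=(acc<<6)|0x00=0x2C0, pending=1
Byte[3]=87: continuation. acc=(acc<<6)|0x07=0xB007, pending=0
Byte[4]=F0: 4-byte lead. pending=3, acc=0x0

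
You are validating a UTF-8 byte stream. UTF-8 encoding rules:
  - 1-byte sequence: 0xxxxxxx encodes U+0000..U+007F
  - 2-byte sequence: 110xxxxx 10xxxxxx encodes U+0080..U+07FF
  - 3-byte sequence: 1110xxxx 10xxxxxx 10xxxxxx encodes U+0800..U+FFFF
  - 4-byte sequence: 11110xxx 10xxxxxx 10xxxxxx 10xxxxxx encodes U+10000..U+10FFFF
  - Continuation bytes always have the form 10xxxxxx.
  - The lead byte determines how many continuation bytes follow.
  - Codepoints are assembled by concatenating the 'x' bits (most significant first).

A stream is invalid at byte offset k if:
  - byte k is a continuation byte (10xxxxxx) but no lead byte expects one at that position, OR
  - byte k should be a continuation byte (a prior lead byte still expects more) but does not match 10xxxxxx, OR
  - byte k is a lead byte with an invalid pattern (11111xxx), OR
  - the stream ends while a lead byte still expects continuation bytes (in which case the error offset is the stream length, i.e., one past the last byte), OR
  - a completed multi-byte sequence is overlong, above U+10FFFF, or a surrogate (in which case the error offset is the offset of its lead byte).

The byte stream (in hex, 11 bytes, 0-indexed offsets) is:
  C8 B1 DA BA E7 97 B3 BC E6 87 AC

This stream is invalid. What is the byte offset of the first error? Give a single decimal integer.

Answer: 7

Derivation:
Byte[0]=C8: 2-byte lead, need 1 cont bytes. acc=0x8
Byte[1]=B1: continuation. acc=(acc<<6)|0x31=0x231
Completed: cp=U+0231 (starts at byte 0)
Byte[2]=DA: 2-byte lead, need 1 cont bytes. acc=0x1A
Byte[3]=BA: continuation. acc=(acc<<6)|0x3A=0x6BA
Completed: cp=U+06BA (starts at byte 2)
Byte[4]=E7: 3-byte lead, need 2 cont bytes. acc=0x7
Byte[5]=97: continuation. acc=(acc<<6)|0x17=0x1D7
Byte[6]=B3: continuation. acc=(acc<<6)|0x33=0x75F3
Completed: cp=U+75F3 (starts at byte 4)
Byte[7]=BC: INVALID lead byte (not 0xxx/110x/1110/11110)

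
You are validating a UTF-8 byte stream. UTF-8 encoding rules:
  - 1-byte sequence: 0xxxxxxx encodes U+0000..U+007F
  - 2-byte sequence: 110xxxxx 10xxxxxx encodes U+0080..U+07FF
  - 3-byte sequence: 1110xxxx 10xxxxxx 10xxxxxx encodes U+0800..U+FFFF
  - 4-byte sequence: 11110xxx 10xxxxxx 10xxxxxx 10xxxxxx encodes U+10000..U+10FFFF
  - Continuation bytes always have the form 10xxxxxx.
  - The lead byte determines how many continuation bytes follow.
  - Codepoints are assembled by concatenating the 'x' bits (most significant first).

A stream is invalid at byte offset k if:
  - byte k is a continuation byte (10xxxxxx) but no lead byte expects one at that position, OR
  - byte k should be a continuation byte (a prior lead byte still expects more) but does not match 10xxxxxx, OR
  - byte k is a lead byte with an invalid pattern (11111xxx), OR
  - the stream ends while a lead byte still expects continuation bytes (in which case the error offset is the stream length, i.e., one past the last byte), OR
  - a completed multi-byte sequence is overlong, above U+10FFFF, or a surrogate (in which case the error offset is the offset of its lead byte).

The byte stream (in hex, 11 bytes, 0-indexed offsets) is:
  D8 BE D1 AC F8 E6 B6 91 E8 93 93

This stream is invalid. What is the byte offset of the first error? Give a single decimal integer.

Answer: 4

Derivation:
Byte[0]=D8: 2-byte lead, need 1 cont bytes. acc=0x18
Byte[1]=BE: continuation. acc=(acc<<6)|0x3E=0x63E
Completed: cp=U+063E (starts at byte 0)
Byte[2]=D1: 2-byte lead, need 1 cont bytes. acc=0x11
Byte[3]=AC: continuation. acc=(acc<<6)|0x2C=0x46C
Completed: cp=U+046C (starts at byte 2)
Byte[4]=F8: INVALID lead byte (not 0xxx/110x/1110/11110)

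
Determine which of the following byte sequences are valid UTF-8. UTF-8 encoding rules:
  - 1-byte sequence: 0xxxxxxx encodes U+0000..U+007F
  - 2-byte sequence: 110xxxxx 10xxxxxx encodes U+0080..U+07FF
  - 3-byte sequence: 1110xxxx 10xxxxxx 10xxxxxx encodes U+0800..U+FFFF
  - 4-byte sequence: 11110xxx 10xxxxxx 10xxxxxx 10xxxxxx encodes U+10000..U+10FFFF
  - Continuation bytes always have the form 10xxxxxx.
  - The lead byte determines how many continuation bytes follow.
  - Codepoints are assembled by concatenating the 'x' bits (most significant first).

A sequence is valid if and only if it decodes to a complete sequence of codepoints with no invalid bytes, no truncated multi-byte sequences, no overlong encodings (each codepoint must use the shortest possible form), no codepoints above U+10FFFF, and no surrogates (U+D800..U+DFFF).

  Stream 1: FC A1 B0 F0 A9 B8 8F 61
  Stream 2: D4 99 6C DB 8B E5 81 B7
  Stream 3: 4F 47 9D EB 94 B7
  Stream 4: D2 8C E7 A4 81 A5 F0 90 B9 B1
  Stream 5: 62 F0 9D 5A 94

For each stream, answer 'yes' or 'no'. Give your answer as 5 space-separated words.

Answer: no yes no no no

Derivation:
Stream 1: error at byte offset 0. INVALID
Stream 2: decodes cleanly. VALID
Stream 3: error at byte offset 2. INVALID
Stream 4: error at byte offset 5. INVALID
Stream 5: error at byte offset 3. INVALID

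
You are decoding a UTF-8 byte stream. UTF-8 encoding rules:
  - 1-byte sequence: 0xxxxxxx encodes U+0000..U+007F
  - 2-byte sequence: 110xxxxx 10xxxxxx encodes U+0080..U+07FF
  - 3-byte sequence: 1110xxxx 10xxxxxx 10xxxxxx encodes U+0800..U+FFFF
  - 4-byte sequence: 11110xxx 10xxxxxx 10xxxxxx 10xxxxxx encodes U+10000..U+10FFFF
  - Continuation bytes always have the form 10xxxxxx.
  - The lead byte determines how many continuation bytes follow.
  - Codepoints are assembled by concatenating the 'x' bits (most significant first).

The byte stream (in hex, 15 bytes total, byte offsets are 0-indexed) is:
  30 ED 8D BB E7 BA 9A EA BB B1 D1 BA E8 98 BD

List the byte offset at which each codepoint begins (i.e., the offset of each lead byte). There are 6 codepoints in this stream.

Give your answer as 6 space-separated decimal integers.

Byte[0]=30: 1-byte ASCII. cp=U+0030
Byte[1]=ED: 3-byte lead, need 2 cont bytes. acc=0xD
Byte[2]=8D: continuation. acc=(acc<<6)|0x0D=0x34D
Byte[3]=BB: continuation. acc=(acc<<6)|0x3B=0xD37B
Completed: cp=U+D37B (starts at byte 1)
Byte[4]=E7: 3-byte lead, need 2 cont bytes. acc=0x7
Byte[5]=BA: continuation. acc=(acc<<6)|0x3A=0x1FA
Byte[6]=9A: continuation. acc=(acc<<6)|0x1A=0x7E9A
Completed: cp=U+7E9A (starts at byte 4)
Byte[7]=EA: 3-byte lead, need 2 cont bytes. acc=0xA
Byte[8]=BB: continuation. acc=(acc<<6)|0x3B=0x2BB
Byte[9]=B1: continuation. acc=(acc<<6)|0x31=0xAEF1
Completed: cp=U+AEF1 (starts at byte 7)
Byte[10]=D1: 2-byte lead, need 1 cont bytes. acc=0x11
Byte[11]=BA: continuation. acc=(acc<<6)|0x3A=0x47A
Completed: cp=U+047A (starts at byte 10)
Byte[12]=E8: 3-byte lead, need 2 cont bytes. acc=0x8
Byte[13]=98: continuation. acc=(acc<<6)|0x18=0x218
Byte[14]=BD: continuation. acc=(acc<<6)|0x3D=0x863D
Completed: cp=U+863D (starts at byte 12)

Answer: 0 1 4 7 10 12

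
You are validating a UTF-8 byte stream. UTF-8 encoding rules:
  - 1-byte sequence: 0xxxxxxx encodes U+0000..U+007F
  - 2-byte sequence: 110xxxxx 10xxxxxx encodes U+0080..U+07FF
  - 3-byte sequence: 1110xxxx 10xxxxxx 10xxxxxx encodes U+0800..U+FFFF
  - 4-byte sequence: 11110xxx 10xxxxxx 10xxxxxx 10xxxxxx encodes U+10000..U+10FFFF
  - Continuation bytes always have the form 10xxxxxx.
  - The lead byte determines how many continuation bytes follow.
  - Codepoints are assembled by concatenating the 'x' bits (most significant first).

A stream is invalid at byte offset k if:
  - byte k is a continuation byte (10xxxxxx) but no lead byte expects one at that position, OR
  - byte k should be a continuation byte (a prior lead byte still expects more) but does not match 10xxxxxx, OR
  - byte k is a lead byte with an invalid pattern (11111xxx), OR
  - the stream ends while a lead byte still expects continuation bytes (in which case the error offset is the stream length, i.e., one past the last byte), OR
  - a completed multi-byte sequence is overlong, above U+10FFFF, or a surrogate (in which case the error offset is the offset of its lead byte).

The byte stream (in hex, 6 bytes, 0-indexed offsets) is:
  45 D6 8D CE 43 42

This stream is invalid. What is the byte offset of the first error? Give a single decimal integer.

Answer: 4

Derivation:
Byte[0]=45: 1-byte ASCII. cp=U+0045
Byte[1]=D6: 2-byte lead, need 1 cont bytes. acc=0x16
Byte[2]=8D: continuation. acc=(acc<<6)|0x0D=0x58D
Completed: cp=U+058D (starts at byte 1)
Byte[3]=CE: 2-byte lead, need 1 cont bytes. acc=0xE
Byte[4]=43: expected 10xxxxxx continuation. INVALID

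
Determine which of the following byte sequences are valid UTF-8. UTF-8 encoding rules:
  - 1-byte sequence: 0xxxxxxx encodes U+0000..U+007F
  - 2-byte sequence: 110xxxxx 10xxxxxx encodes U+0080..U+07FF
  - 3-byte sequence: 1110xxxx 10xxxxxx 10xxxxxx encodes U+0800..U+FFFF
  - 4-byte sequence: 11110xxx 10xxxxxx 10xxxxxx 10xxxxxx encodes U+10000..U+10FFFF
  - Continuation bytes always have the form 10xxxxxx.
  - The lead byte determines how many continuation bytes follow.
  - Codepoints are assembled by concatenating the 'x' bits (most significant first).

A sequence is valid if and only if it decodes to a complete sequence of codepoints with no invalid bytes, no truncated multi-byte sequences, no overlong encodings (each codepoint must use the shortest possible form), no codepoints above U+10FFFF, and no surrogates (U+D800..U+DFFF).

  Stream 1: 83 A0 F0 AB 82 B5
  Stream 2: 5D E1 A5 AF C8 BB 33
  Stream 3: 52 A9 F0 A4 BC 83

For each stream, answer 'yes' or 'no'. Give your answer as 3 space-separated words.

Answer: no yes no

Derivation:
Stream 1: error at byte offset 0. INVALID
Stream 2: decodes cleanly. VALID
Stream 3: error at byte offset 1. INVALID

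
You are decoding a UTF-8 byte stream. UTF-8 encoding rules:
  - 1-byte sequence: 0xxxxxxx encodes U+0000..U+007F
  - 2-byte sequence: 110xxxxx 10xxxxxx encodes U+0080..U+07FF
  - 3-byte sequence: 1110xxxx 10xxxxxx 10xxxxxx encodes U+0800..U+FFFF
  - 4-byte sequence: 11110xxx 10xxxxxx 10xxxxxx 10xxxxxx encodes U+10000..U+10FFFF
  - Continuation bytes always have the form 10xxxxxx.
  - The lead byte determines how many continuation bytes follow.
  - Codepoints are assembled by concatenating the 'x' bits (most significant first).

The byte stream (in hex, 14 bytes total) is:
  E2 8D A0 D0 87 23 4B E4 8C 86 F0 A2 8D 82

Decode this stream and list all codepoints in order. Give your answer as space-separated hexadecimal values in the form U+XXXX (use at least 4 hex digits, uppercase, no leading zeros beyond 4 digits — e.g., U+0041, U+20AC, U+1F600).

Answer: U+2360 U+0407 U+0023 U+004B U+4306 U+22342

Derivation:
Byte[0]=E2: 3-byte lead, need 2 cont bytes. acc=0x2
Byte[1]=8D: continuation. acc=(acc<<6)|0x0D=0x8D
Byte[2]=A0: continuation. acc=(acc<<6)|0x20=0x2360
Completed: cp=U+2360 (starts at byte 0)
Byte[3]=D0: 2-byte lead, need 1 cont bytes. acc=0x10
Byte[4]=87: continuation. acc=(acc<<6)|0x07=0x407
Completed: cp=U+0407 (starts at byte 3)
Byte[5]=23: 1-byte ASCII. cp=U+0023
Byte[6]=4B: 1-byte ASCII. cp=U+004B
Byte[7]=E4: 3-byte lead, need 2 cont bytes. acc=0x4
Byte[8]=8C: continuation. acc=(acc<<6)|0x0C=0x10C
Byte[9]=86: continuation. acc=(acc<<6)|0x06=0x4306
Completed: cp=U+4306 (starts at byte 7)
Byte[10]=F0: 4-byte lead, need 3 cont bytes. acc=0x0
Byte[11]=A2: continuation. acc=(acc<<6)|0x22=0x22
Byte[12]=8D: continuation. acc=(acc<<6)|0x0D=0x88D
Byte[13]=82: continuation. acc=(acc<<6)|0x02=0x22342
Completed: cp=U+22342 (starts at byte 10)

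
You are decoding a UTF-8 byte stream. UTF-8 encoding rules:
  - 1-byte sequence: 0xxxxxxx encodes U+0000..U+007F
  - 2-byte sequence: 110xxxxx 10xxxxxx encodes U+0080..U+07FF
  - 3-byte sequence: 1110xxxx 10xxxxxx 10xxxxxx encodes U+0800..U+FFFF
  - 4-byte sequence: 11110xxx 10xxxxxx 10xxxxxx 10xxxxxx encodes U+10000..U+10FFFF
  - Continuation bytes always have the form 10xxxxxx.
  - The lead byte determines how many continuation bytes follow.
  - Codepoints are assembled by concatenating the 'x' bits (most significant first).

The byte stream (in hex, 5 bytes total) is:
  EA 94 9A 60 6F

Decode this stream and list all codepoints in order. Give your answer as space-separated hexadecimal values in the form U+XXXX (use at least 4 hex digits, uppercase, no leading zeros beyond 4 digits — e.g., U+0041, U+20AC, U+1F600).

Answer: U+A51A U+0060 U+006F

Derivation:
Byte[0]=EA: 3-byte lead, need 2 cont bytes. acc=0xA
Byte[1]=94: continuation. acc=(acc<<6)|0x14=0x294
Byte[2]=9A: continuation. acc=(acc<<6)|0x1A=0xA51A
Completed: cp=U+A51A (starts at byte 0)
Byte[3]=60: 1-byte ASCII. cp=U+0060
Byte[4]=6F: 1-byte ASCII. cp=U+006F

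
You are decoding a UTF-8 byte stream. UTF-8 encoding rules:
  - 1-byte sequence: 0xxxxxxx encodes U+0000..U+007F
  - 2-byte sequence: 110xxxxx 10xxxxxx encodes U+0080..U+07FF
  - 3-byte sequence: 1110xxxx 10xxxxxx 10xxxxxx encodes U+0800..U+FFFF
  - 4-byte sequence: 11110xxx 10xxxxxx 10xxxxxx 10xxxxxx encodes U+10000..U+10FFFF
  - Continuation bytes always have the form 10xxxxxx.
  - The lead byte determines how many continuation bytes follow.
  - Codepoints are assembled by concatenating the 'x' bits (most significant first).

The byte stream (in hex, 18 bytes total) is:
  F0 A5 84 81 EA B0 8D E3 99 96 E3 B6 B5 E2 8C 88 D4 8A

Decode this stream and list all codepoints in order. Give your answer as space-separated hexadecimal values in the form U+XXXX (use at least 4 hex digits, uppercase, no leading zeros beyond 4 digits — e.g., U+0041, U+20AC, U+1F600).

Byte[0]=F0: 4-byte lead, need 3 cont bytes. acc=0x0
Byte[1]=A5: continuation. acc=(acc<<6)|0x25=0x25
Byte[2]=84: continuation. acc=(acc<<6)|0x04=0x944
Byte[3]=81: continuation. acc=(acc<<6)|0x01=0x25101
Completed: cp=U+25101 (starts at byte 0)
Byte[4]=EA: 3-byte lead, need 2 cont bytes. acc=0xA
Byte[5]=B0: continuation. acc=(acc<<6)|0x30=0x2B0
Byte[6]=8D: continuation. acc=(acc<<6)|0x0D=0xAC0D
Completed: cp=U+AC0D (starts at byte 4)
Byte[7]=E3: 3-byte lead, need 2 cont bytes. acc=0x3
Byte[8]=99: continuation. acc=(acc<<6)|0x19=0xD9
Byte[9]=96: continuation. acc=(acc<<6)|0x16=0x3656
Completed: cp=U+3656 (starts at byte 7)
Byte[10]=E3: 3-byte lead, need 2 cont bytes. acc=0x3
Byte[11]=B6: continuation. acc=(acc<<6)|0x36=0xF6
Byte[12]=B5: continuation. acc=(acc<<6)|0x35=0x3DB5
Completed: cp=U+3DB5 (starts at byte 10)
Byte[13]=E2: 3-byte lead, need 2 cont bytes. acc=0x2
Byte[14]=8C: continuation. acc=(acc<<6)|0x0C=0x8C
Byte[15]=88: continuation. acc=(acc<<6)|0x08=0x2308
Completed: cp=U+2308 (starts at byte 13)
Byte[16]=D4: 2-byte lead, need 1 cont bytes. acc=0x14
Byte[17]=8A: continuation. acc=(acc<<6)|0x0A=0x50A
Completed: cp=U+050A (starts at byte 16)

Answer: U+25101 U+AC0D U+3656 U+3DB5 U+2308 U+050A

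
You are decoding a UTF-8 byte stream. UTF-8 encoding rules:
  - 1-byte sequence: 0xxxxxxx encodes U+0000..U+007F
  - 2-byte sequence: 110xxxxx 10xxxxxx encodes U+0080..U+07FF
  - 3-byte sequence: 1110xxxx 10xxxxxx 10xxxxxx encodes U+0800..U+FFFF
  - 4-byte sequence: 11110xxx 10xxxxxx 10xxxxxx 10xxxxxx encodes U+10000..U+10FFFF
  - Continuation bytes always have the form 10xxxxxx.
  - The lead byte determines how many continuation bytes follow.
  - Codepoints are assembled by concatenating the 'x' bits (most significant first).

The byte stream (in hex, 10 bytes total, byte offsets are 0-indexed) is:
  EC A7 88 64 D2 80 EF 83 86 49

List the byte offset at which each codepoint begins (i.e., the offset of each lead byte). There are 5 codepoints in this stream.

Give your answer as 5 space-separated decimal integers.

Byte[0]=EC: 3-byte lead, need 2 cont bytes. acc=0xC
Byte[1]=A7: continuation. acc=(acc<<6)|0x27=0x327
Byte[2]=88: continuation. acc=(acc<<6)|0x08=0xC9C8
Completed: cp=U+C9C8 (starts at byte 0)
Byte[3]=64: 1-byte ASCII. cp=U+0064
Byte[4]=D2: 2-byte lead, need 1 cont bytes. acc=0x12
Byte[5]=80: continuation. acc=(acc<<6)|0x00=0x480
Completed: cp=U+0480 (starts at byte 4)
Byte[6]=EF: 3-byte lead, need 2 cont bytes. acc=0xF
Byte[7]=83: continuation. acc=(acc<<6)|0x03=0x3C3
Byte[8]=86: continuation. acc=(acc<<6)|0x06=0xF0C6
Completed: cp=U+F0C6 (starts at byte 6)
Byte[9]=49: 1-byte ASCII. cp=U+0049

Answer: 0 3 4 6 9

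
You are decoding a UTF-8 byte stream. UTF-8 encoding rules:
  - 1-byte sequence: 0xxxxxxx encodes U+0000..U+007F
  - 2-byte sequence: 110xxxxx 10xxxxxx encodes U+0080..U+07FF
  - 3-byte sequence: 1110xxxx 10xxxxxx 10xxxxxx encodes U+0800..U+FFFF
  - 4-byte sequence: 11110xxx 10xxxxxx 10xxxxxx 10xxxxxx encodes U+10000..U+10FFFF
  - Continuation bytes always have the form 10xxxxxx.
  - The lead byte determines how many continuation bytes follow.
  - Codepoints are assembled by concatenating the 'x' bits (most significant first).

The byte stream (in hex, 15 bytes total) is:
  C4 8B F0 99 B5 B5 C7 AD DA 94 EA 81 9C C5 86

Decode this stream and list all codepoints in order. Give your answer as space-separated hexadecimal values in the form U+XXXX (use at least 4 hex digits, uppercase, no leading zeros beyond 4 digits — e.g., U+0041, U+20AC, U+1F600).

Byte[0]=C4: 2-byte lead, need 1 cont bytes. acc=0x4
Byte[1]=8B: continuation. acc=(acc<<6)|0x0B=0x10B
Completed: cp=U+010B (starts at byte 0)
Byte[2]=F0: 4-byte lead, need 3 cont bytes. acc=0x0
Byte[3]=99: continuation. acc=(acc<<6)|0x19=0x19
Byte[4]=B5: continuation. acc=(acc<<6)|0x35=0x675
Byte[5]=B5: continuation. acc=(acc<<6)|0x35=0x19D75
Completed: cp=U+19D75 (starts at byte 2)
Byte[6]=C7: 2-byte lead, need 1 cont bytes. acc=0x7
Byte[7]=AD: continuation. acc=(acc<<6)|0x2D=0x1ED
Completed: cp=U+01ED (starts at byte 6)
Byte[8]=DA: 2-byte lead, need 1 cont bytes. acc=0x1A
Byte[9]=94: continuation. acc=(acc<<6)|0x14=0x694
Completed: cp=U+0694 (starts at byte 8)
Byte[10]=EA: 3-byte lead, need 2 cont bytes. acc=0xA
Byte[11]=81: continuation. acc=(acc<<6)|0x01=0x281
Byte[12]=9C: continuation. acc=(acc<<6)|0x1C=0xA05C
Completed: cp=U+A05C (starts at byte 10)
Byte[13]=C5: 2-byte lead, need 1 cont bytes. acc=0x5
Byte[14]=86: continuation. acc=(acc<<6)|0x06=0x146
Completed: cp=U+0146 (starts at byte 13)

Answer: U+010B U+19D75 U+01ED U+0694 U+A05C U+0146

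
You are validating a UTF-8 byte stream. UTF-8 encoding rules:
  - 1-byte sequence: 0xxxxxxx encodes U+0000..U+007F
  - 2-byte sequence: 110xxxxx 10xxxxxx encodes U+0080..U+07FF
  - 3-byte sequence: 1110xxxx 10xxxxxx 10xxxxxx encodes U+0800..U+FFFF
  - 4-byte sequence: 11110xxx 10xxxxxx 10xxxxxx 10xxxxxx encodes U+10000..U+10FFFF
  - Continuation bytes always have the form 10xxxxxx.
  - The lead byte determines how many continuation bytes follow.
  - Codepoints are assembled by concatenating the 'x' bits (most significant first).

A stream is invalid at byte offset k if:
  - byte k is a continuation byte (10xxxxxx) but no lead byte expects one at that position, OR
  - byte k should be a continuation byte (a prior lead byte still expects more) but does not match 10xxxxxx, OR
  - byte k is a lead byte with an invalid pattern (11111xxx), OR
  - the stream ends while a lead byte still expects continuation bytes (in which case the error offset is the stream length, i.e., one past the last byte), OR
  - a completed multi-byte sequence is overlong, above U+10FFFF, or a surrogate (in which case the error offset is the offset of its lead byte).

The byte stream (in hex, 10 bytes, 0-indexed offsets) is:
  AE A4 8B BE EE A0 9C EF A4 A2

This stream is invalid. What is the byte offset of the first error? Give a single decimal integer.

Byte[0]=AE: INVALID lead byte (not 0xxx/110x/1110/11110)

Answer: 0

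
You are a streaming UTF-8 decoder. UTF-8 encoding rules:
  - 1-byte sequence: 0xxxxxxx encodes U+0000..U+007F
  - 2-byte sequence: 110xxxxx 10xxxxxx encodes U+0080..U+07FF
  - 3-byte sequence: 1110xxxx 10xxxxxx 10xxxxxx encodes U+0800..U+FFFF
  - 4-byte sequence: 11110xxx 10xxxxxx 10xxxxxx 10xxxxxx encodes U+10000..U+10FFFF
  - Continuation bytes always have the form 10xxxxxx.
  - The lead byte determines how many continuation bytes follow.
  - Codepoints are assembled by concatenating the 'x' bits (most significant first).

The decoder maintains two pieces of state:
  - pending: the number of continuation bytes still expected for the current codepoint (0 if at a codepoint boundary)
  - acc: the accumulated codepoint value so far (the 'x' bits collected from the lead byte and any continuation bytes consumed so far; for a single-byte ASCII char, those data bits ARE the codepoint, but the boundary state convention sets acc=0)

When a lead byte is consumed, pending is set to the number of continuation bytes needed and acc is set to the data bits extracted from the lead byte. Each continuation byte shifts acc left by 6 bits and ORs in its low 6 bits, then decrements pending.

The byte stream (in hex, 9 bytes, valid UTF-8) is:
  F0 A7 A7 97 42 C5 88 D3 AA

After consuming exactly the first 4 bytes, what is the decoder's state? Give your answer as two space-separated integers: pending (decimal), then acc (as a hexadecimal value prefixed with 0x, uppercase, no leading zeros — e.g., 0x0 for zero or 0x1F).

Answer: 0 0x279D7

Derivation:
Byte[0]=F0: 4-byte lead. pending=3, acc=0x0
Byte[1]=A7: continuation. acc=(acc<<6)|0x27=0x27, pending=2
Byte[2]=A7: continuation. acc=(acc<<6)|0x27=0x9E7, pending=1
Byte[3]=97: continuation. acc=(acc<<6)|0x17=0x279D7, pending=0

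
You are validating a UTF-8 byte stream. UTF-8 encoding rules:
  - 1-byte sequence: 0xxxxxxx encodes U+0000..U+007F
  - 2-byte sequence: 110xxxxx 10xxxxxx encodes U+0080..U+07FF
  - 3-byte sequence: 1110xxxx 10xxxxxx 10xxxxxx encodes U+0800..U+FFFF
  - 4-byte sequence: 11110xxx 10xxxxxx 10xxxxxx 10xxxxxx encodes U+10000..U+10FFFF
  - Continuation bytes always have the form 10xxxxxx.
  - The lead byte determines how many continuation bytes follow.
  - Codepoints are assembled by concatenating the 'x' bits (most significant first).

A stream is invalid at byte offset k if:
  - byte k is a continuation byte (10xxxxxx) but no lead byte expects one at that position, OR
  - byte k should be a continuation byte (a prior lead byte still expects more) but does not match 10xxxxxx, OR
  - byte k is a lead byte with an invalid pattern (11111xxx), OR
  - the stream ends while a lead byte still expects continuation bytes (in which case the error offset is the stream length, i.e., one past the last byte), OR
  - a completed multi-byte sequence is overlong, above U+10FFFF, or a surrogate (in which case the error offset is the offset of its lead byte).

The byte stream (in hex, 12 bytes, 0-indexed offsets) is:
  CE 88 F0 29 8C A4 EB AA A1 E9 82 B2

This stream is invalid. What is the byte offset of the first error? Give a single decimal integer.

Byte[0]=CE: 2-byte lead, need 1 cont bytes. acc=0xE
Byte[1]=88: continuation. acc=(acc<<6)|0x08=0x388
Completed: cp=U+0388 (starts at byte 0)
Byte[2]=F0: 4-byte lead, need 3 cont bytes. acc=0x0
Byte[3]=29: expected 10xxxxxx continuation. INVALID

Answer: 3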